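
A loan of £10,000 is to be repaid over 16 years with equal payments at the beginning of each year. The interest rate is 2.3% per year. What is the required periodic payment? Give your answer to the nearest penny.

Level annuity due; solve PV = PMT × [(1 − (1+r)^−n)/r] × (1+r) for PMT.
Periodic rate r = 0.023 per year.
With n = 16: PMT = 10,000 / ([(1 − (1+r)^−n)/r] × (1+r)) = £737.16

£737.16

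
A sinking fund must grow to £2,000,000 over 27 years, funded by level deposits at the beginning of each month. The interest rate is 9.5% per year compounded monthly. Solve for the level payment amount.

£1,323.42

Level annuity due; solve FV = PMT × [((1+r)^n − 1)/r] × (1+r) for PMT.
Periodic rate r = 0.095/12 per month; n is counted in months.
With n = 324: PMT = 2,000,000 / ([((1+r)^n − 1)/r] × (1+r)) = £1,323.42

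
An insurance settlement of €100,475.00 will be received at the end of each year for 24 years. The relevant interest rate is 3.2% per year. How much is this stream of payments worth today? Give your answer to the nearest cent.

€1,665,511.72

This is an ordinary annuity: 24 payments of €100,475.00 at the end of each year.
Periodic rate r = 0.032 per year.
PV = PMT × [(1 − (1+r)^−n)/r] = 100,475 × [1 − (1+r)^−24] / r = €1,665,511.72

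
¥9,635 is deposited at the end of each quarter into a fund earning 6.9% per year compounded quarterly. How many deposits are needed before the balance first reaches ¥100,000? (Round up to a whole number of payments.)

Periodic rate r = 0.069/4 per quarter; n is counted in quarters.
Ordinary annuity FV: 100,000 = 9,635 × [((1+r)^n − 1)/r].
(1+r)^n = 1 + 100,000 × r / 9,635, so n = ln(1 + 100,000·r/9,635) / ln(1+r) = 9.63.
Round up to a whole number of payments: n = 10.

10 payments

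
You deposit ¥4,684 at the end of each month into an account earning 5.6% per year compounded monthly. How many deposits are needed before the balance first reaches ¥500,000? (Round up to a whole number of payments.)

87 payments

Periodic rate r = 0.056/12 per month; n is counted in months.
Ordinary annuity FV: 500,000 = 4,684 × [((1+r)^n − 1)/r].
(1+r)^n = 1 + 500,000 × r / 4,684, so n = ln(1 + 500,000·r/4,684) / ln(1+r) = 86.82.
Round up to a whole number of payments: n = 87.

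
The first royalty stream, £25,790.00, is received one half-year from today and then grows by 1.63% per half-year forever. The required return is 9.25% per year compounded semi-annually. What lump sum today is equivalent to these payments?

£861,101.84

Periodic rate r = 0.0925/2 per half-year.
Growing perpetuity (Gordon): PV = PMT₁ / (r − g) = 25,790 / (r − 0.0163) = £861,101.84.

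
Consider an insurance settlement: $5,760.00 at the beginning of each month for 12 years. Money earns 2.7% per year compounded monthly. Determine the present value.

This is an annuity due: 144 payments of $5,760.00 at the beginning of each month.
Periodic rate r = 0.027/12 per month; n is counted in months.
PV = PMT × [(1 − (1+r)^−n)/r] × (1+r) = 5,760 × [1 − (1+r)^−144] / r × (1+r) = $709,397.95

$709,397.95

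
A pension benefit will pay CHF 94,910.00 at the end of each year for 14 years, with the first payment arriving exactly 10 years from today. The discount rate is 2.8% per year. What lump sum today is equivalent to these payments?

CHF 847,698.06

Ordinary annuity of 14 payments, first payment at period 10.
Periodic rate r = 0.028 per year.
The ordinary-annuity PV formula values the stream one period before the first payment (period 9); discount that back 9 periods:
PV₀ = 94,910 × [1 − (1+r)^−14] / r × (1+r)^−9 = CHF 847,698.06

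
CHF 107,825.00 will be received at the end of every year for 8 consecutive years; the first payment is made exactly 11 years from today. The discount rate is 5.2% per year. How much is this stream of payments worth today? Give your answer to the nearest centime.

Ordinary annuity of 8 payments, first payment at period 11.
Periodic rate r = 0.052 per year.
The ordinary-annuity PV formula values the stream one period before the first payment (period 10); discount that back 10 periods:
PV₀ = 107,825 × [1 − (1+r)^−8] / r × (1+r)^−10 = CHF 416,396.22

CHF 416,396.22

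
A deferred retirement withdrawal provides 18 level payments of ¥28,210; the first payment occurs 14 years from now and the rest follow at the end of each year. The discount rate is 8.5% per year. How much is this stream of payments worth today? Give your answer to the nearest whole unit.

¥88,456

Ordinary annuity of 18 payments, first payment at period 14.
Periodic rate r = 0.085 per year.
The ordinary-annuity PV formula values the stream one period before the first payment (period 13); discount that back 13 periods:
PV₀ = 28,210 × [1 − (1+r)^−18] / r × (1+r)^−13 = ¥88,456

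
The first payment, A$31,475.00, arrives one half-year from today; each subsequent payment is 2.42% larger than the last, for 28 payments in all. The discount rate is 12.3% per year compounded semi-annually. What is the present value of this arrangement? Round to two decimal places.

Periodic rate r = 0.123/2 per half-year; n is counted in half-years.
Growing ordinary annuity: PV = PMT₁ × [1 − ((1+g)/(1+r))^n] / (r − g) = 31,475 × [1 − ((1+0.0242)/(1+r))^28] / (r − 0.0242) = A$533,898.83.

A$533,898.83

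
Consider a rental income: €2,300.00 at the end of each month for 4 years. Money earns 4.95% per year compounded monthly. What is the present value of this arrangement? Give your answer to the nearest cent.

This is an ordinary annuity: 48 payments of €2,300.00 at the end of each month.
Periodic rate r = 0.0495/12 per month; n is counted in months.
PV = PMT × [(1 − (1+r)^−n)/r] = 2,300 × [1 − (1+r)^−48] / r = €99,971.09

€99,971.09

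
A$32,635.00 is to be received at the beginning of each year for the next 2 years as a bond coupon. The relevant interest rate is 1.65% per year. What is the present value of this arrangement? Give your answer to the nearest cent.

This is an annuity due: 2 payments of A$32,635.00 at the beginning of each year.
Periodic rate r = 0.0165 per year.
PV = PMT × [(1 − (1+r)^−n)/r] × (1+r) = 32,635 × [1 − (1+r)^−2] / r × (1+r) = A$64,740.26

A$64,740.26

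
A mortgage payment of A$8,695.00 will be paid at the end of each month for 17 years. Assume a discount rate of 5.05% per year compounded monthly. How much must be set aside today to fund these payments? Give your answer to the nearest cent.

A$1,188,935.90

This is an ordinary annuity: 204 payments of A$8,695.00 at the end of each month.
Periodic rate r = 0.0505/12 per month; n is counted in months.
PV = PMT × [(1 − (1+r)^−n)/r] = 8,695 × [1 − (1+r)^−204] / r = A$1,188,935.90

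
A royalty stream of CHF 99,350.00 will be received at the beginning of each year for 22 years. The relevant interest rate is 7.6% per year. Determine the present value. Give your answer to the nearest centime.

CHF 1,125,851.83

This is an annuity due: 22 payments of CHF 99,350.00 at the beginning of each year.
Periodic rate r = 0.076 per year.
PV = PMT × [(1 − (1+r)^−n)/r] × (1+r) = 99,350 × [1 − (1+r)^−22] / r × (1+r) = CHF 1,125,851.83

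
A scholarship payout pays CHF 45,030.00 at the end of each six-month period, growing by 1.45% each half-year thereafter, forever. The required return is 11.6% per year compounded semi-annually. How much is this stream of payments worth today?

CHF 1,035,172.41

Periodic rate r = 0.116/2 per half-year.
Growing perpetuity (Gordon): PV = PMT₁ / (r − g) = 45,030 / (r − 0.0145) = CHF 1,035,172.41.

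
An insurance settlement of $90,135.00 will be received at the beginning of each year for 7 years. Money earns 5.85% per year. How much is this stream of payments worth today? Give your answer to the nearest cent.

This is an annuity due: 7 payments of $90,135.00 at the beginning of each year.
Periodic rate r = 0.0585 per year.
PV = PMT × [(1 − (1+r)^−n)/r] × (1+r) = 90,135 × [1 − (1+r)^−7] / r × (1+r) = $535,454.58

$535,454.58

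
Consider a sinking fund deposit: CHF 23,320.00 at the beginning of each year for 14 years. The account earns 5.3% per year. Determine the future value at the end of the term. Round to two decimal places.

CHF 491,404.89

This is an annuity due: 14 deposits of CHF 23,320.00 at the beginning of each year.
Periodic rate r = 0.053 per year.
FV = PMT × [((1+r)^n − 1)/r] × (1+r) = 23,320 × [(1+r)^14 − 1] / r × (1+r) = CHF 491,404.89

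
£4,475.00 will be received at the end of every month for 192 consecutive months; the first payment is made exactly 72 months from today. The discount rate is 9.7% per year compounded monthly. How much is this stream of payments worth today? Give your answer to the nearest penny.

Ordinary annuity of 192 payments, first payment at period 72.
Periodic rate r = 0.097/12 per month; n is counted in months.
The ordinary-annuity PV formula values the stream one period before the first payment (period 71); discount that back 71 periods:
PV₀ = 4,475 × [1 − (1+r)^−192] / r × (1+r)^−71 = £245,950.58

£245,950.58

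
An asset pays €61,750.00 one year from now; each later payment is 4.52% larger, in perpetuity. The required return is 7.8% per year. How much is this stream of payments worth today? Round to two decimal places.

€1,882,621.95

Periodic rate r = 0.078 per year.
Growing perpetuity (Gordon): PV = PMT₁ / (r − g) = 61,750 / (r − 0.0452) = €1,882,621.95.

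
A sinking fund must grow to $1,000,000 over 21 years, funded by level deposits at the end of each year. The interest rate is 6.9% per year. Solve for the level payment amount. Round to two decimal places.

Level ordinary annuity; solve FV = PMT × [((1+r)^n − 1)/r] for PMT.
Periodic rate r = 0.069 per year.
With n = 21: PMT = 1,000,000 / ([((1+r)^n − 1)/r]) = $22,548.62

$22,548.62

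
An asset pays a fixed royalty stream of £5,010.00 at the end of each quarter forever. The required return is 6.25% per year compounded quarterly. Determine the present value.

£320,640.00

Periodic rate r = 0.0625/4 per quarter.
Level perpetuity: PV = PMT / r = 5,010 / (0.0625/4) = £320,640.00.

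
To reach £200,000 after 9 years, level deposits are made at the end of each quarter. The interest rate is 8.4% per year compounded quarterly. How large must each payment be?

Level ordinary annuity; solve FV = PMT × [((1+r)^n − 1)/r] for PMT.
Periodic rate r = 0.084/4 per quarter; n is counted in quarters.
With n = 36: PMT = 200,000 / ([((1+r)^n − 1)/r]) = £3,773.14

£3,773.14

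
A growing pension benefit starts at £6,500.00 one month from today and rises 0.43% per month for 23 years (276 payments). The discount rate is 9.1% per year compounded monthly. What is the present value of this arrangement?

£1,175,493.80

Periodic rate r = 0.091/12 per month; n is counted in months.
Growing ordinary annuity: PV = PMT₁ × [1 − ((1+g)/(1+r))^n] / (r − g) = 6,500 × [1 − ((1+0.0043)/(1+r))^276] / (r − 0.0043) = £1,175,493.80.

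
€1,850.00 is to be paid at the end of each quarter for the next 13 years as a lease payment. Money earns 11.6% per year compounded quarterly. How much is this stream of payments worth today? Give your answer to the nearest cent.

€49,366.16

This is an ordinary annuity: 52 payments of €1,850.00 at the end of each quarter.
Periodic rate r = 0.116/4 per quarter; n is counted in quarters.
PV = PMT × [(1 − (1+r)^−n)/r] = 1,850 × [1 − (1+r)^−52] / r = €49,366.16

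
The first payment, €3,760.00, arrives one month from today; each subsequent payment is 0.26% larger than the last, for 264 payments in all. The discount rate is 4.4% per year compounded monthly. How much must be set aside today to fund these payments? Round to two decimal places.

Periodic rate r = 0.044/12 per month; n is counted in months.
Growing ordinary annuity: PV = PMT₁ × [1 − ((1+g)/(1+r))^n] / (r − g) = 3,760 × [1 − ((1+0.0026)/(1+r))^264] / (r − 0.0026) = €862,780.96.

€862,780.96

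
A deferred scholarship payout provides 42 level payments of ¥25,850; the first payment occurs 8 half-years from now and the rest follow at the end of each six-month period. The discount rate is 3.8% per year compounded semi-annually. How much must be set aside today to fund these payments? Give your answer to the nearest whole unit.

Ordinary annuity of 42 payments, first payment at period 8.
Periodic rate r = 0.038/2 per half-year; n is counted in half-years.
The ordinary-annuity PV formula values the stream one period before the first payment (period 7); discount that back 7 periods:
PV₀ = 25,850 × [1 − (1+r)^−42] / r × (1+r)^−7 = ¥651,612

¥651,612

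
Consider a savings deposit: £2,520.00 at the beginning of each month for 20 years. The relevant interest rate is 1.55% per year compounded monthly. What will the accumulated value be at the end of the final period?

This is an annuity due: 240 deposits of £2,520.00 at the beginning of each month.
Periodic rate r = 0.0155/12 per month; n is counted in months.
FV = PMT × [((1+r)^n − 1)/r] × (1+r) = 2,520 × [(1+r)^240 − 1] / r × (1+r) = £709,413.78

£709,413.78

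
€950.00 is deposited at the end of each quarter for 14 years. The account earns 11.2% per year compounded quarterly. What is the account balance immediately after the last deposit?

€125,358.30

This is an ordinary annuity: 56 deposits of €950.00 at the end of each quarter.
Periodic rate r = 0.112/4 per quarter; n is counted in quarters.
FV = PMT × [((1+r)^n − 1)/r] = 950 × [(1+r)^56 − 1] / r = €125,358.30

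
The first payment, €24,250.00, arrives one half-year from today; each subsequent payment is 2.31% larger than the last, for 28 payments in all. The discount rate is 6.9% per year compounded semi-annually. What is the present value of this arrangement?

€567,427.15

Periodic rate r = 0.069/2 per half-year; n is counted in half-years.
Growing ordinary annuity: PV = PMT₁ × [1 − ((1+g)/(1+r))^n] / (r − g) = 24,250 × [1 − ((1+0.0231)/(1+r))^28] / (r − 0.0231) = €567,427.15.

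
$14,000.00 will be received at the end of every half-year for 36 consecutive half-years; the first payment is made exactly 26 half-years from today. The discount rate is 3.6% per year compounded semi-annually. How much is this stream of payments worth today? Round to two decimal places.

Ordinary annuity of 36 payments, first payment at period 26.
Periodic rate r = 0.036/2 per half-year; n is counted in half-years.
The ordinary-annuity PV formula values the stream one period before the first payment (period 25); discount that back 25 periods:
PV₀ = 14,000 × [1 − (1+r)^−36] / r × (1+r)^−25 = $235,958.06

$235,958.06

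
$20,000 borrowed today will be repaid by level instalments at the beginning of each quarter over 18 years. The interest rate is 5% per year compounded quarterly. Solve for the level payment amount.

$417.68

Level annuity due; solve PV = PMT × [(1 − (1+r)^−n)/r] × (1+r) for PMT.
Periodic rate r = 0.05/4 per quarter; n is counted in quarters.
With n = 72: PMT = 20,000 / ([(1 − (1+r)^−n)/r] × (1+r)) = $417.68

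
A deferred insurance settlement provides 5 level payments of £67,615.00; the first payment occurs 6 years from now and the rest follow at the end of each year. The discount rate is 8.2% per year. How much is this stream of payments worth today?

£181,087.65

Ordinary annuity of 5 payments, first payment at period 6.
Periodic rate r = 0.082 per year.
The ordinary-annuity PV formula values the stream one period before the first payment (period 5); discount that back 5 periods:
PV₀ = 67,615 × [1 − (1+r)^−5] / r × (1+r)^−5 = £181,087.65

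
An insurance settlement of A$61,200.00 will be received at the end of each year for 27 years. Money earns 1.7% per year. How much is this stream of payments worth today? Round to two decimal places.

A$1,316,311.99

This is an ordinary annuity: 27 payments of A$61,200.00 at the end of each year.
Periodic rate r = 0.017 per year.
PV = PMT × [(1 − (1+r)^−n)/r] = 61,200 × [1 − (1+r)^−27] / r = A$1,316,311.99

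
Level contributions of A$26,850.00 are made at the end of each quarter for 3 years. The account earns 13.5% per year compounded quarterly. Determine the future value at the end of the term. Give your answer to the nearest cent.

This is an ordinary annuity: 12 deposits of A$26,850.00 at the end of each quarter.
Periodic rate r = 0.135/4 per quarter; n is counted in quarters.
FV = PMT × [((1+r)^n − 1)/r] = 26,850 × [(1+r)^12 − 1] / r = A$389,276.47

A$389,276.47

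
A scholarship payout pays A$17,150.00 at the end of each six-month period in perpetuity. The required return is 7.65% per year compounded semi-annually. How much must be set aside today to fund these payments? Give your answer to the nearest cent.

A$448,366.01

Periodic rate r = 0.0765/2 per half-year.
Level perpetuity: PV = PMT / r = 17,150 / (0.0765/2) = A$448,366.01.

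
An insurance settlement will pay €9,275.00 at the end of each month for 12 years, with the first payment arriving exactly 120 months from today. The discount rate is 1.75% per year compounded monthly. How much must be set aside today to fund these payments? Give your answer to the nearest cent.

Ordinary annuity of 144 payments, first payment at period 120.
Periodic rate r = 0.0175/12 per month; n is counted in months.
The ordinary-annuity PV formula values the stream one period before the first payment (period 119); discount that back 119 periods:
PV₀ = 9,275 × [1 − (1+r)^−144] / r × (1+r)^−119 = €1,012,221.37

€1,012,221.37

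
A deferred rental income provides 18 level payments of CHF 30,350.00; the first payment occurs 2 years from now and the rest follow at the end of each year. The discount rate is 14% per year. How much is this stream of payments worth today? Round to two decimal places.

Ordinary annuity of 18 payments, first payment at period 2.
Periodic rate r = 0.14 per year.
The ordinary-annuity PV formula values the stream one period before the first payment (period 1); discount that back 1 periods:
PV₀ = 30,350 × [1 − (1+r)^−18] / r × (1+r)^−1 = CHF 172,180.89

CHF 172,180.89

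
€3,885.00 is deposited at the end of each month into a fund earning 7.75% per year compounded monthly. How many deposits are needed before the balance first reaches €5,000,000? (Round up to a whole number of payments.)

Periodic rate r = 0.0775/12 per month; n is counted in months.
Ordinary annuity FV: 5,000,000 = 3,885 × [((1+r)^n − 1)/r].
(1+r)^n = 1 + 5,000,000 × r / 3,885, so n = ln(1 + 5,000,000·r/3,885) / ln(1+r) = 346.60.
Round up to a whole number of payments: n = 347.

347 payments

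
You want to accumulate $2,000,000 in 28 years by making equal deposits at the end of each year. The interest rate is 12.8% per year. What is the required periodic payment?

$9,093.79

Level ordinary annuity; solve FV = PMT × [((1+r)^n − 1)/r] for PMT.
Periodic rate r = 0.128 per year.
With n = 28: PMT = 2,000,000 / ([((1+r)^n − 1)/r]) = $9,093.79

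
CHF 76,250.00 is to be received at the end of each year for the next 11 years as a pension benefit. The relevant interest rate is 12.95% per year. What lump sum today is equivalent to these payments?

This is an ordinary annuity: 11 payments of CHF 76,250.00 at the end of each year.
Periodic rate r = 0.1295 per year.
PV = PMT × [(1 − (1+r)^−n)/r] = 76,250 × [1 − (1+r)^−11] / r = CHF 434,554.40

CHF 434,554.40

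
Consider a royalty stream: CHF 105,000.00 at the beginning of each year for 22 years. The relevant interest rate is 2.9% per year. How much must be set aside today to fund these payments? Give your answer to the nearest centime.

CHF 1,739,281.77

This is an annuity due: 22 payments of CHF 105,000.00 at the beginning of each year.
Periodic rate r = 0.029 per year.
PV = PMT × [(1 − (1+r)^−n)/r] × (1+r) = 105,000 × [1 − (1+r)^−22] / r × (1+r) = CHF 1,739,281.77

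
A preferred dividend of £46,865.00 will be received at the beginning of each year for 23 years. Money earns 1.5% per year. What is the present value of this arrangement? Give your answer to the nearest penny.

This is an annuity due: 23 payments of £46,865.00 at the beginning of each year.
Periodic rate r = 0.015 per year.
PV = PMT × [(1 − (1+r)^−n)/r] × (1+r) = 46,865 × [1 − (1+r)^−23] / r × (1+r) = £919,529.93

£919,529.93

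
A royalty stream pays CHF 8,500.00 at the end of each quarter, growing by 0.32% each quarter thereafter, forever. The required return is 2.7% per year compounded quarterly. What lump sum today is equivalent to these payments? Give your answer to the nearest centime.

Periodic rate r = 0.027/4 per quarter.
Growing perpetuity (Gordon): PV = PMT₁ / (r − g) = 8,500 / (r − 0.0032) = CHF 2,394,366.20.

CHF 2,394,366.20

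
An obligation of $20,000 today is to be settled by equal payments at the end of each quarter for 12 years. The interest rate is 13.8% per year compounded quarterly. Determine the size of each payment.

$858.54

Level ordinary annuity; solve PV = PMT × [(1 − (1+r)^−n)/r] for PMT.
Periodic rate r = 0.138/4 per quarter; n is counted in quarters.
With n = 48: PMT = 20,000 / ([(1 − (1+r)^−n)/r]) = $858.54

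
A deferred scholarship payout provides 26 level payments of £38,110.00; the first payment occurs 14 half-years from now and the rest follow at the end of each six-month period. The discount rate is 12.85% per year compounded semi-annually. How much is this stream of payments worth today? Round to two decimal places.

£211,701.19

Ordinary annuity of 26 payments, first payment at period 14.
Periodic rate r = 0.1285/2 per half-year; n is counted in half-years.
The ordinary-annuity PV formula values the stream one period before the first payment (period 13); discount that back 13 periods:
PV₀ = 38,110 × [1 − (1+r)^−26] / r × (1+r)^−13 = £211,701.19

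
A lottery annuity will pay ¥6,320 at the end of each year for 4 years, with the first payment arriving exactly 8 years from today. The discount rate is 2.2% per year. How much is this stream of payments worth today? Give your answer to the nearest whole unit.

Ordinary annuity of 4 payments, first payment at period 8.
Periodic rate r = 0.022 per year.
The ordinary-annuity PV formula values the stream one period before the first payment (period 7); discount that back 7 periods:
PV₀ = 6,320 × [1 − (1+r)^−4] / r × (1+r)^−7 = ¥20,565

¥20,565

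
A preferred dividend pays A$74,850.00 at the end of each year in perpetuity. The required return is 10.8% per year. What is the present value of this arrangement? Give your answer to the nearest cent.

A$693,055.56

Periodic rate r = 0.108 per year.
Level perpetuity: PV = PMT / r = 74,850 / (0.108) = A$693,055.56.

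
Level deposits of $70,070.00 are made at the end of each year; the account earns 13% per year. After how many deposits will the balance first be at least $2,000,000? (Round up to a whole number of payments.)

Periodic rate r = 0.13 per year.
Ordinary annuity FV: 2,000,000 = 70,070 × [((1+r)^n − 1)/r].
(1+r)^n = 1 + 2,000,000 × r / 70,070, so n = ln(1 + 2,000,000·r/70,070) / ln(1+r) = 12.68.
Round up to a whole number of payments: n = 13.

13 payments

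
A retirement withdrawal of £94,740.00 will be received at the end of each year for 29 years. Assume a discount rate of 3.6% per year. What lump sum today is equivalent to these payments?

This is an ordinary annuity: 29 payments of £94,740.00 at the end of each year.
Periodic rate r = 0.036 per year.
PV = PMT × [(1 − (1+r)^−n)/r] = 94,740 × [1 − (1+r)^−29] / r = £1,688,044.85

£1,688,044.85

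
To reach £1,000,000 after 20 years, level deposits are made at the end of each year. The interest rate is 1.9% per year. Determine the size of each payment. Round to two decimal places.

£41,568.13

Level ordinary annuity; solve FV = PMT × [((1+r)^n − 1)/r] for PMT.
Periodic rate r = 0.019 per year.
With n = 20: PMT = 1,000,000 / ([((1+r)^n − 1)/r]) = £41,568.13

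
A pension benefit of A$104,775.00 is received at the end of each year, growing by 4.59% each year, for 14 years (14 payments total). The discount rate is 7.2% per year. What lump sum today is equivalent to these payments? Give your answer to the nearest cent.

A$1,171,527.61

Periodic rate r = 0.072 per year.
Growing ordinary annuity: PV = PMT₁ × [1 − ((1+g)/(1+r))^n] / (r − g) = 104,775 × [1 − ((1+0.0459)/(1+r))^14] / (r − 0.0459) = A$1,171,527.61.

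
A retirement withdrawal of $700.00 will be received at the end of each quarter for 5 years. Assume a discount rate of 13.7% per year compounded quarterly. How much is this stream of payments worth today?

This is an ordinary annuity: 20 payments of $700.00 at the end of each quarter.
Periodic rate r = 0.137/4 per quarter; n is counted in quarters.
PV = PMT × [(1 − (1+r)^−n)/r] = 700 × [1 − (1+r)^−20] / r = $10,016.54

$10,016.54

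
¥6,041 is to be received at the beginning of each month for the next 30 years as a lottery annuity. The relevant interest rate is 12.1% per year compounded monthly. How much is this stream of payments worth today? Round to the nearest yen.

¥588,808

This is an annuity due: 360 payments of ¥6,041 at the beginning of each month.
Periodic rate r = 0.121/12 per month; n is counted in months.
PV = PMT × [(1 − (1+r)^−n)/r] × (1+r) = 6,041 × [1 − (1+r)^−360] / r × (1+r) = ¥588,808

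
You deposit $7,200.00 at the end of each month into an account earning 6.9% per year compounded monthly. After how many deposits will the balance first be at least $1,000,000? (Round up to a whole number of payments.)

Periodic rate r = 0.069/12 per month; n is counted in months.
Ordinary annuity FV: 1,000,000 = 7,200 × [((1+r)^n − 1)/r].
(1+r)^n = 1 + 1,000,000 × r / 7,200, so n = ln(1 + 1,000,000·r/7,200) / ln(1+r) = 102.38.
Round up to a whole number of payments: n = 103.

103 payments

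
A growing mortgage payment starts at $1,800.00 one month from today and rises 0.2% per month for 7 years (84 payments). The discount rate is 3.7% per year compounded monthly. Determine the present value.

$144,174.41

Periodic rate r = 0.037/12 per month; n is counted in months.
Growing ordinary annuity: PV = PMT₁ × [1 − ((1+g)/(1+r))^n] / (r − g) = 1,800 × [1 − ((1+0.002)/(1+r))^84] / (r − 0.002) = $144,174.41.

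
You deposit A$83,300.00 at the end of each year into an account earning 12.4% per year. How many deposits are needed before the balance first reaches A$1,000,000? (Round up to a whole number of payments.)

Periodic rate r = 0.124 per year.
Ordinary annuity FV: 1,000,000 = 83,300 × [((1+r)^n − 1)/r].
(1+r)^n = 1 + 1,000,000 × r / 83,300, so n = ln(1 + 1,000,000·r/83,300) / ln(1+r) = 7.80.
Round up to a whole number of payments: n = 8.

8 payments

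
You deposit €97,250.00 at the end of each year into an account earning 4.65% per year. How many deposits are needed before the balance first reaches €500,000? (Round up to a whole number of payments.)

Periodic rate r = 0.0465 per year.
Ordinary annuity FV: 500,000 = 97,250 × [((1+r)^n − 1)/r].
(1+r)^n = 1 + 500,000 × r / 97,250, so n = ln(1 + 500,000·r/97,250) / ln(1+r) = 4.72.
Round up to a whole number of payments: n = 5.

5 payments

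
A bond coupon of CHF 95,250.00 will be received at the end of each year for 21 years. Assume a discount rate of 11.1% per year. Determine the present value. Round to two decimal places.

CHF 764,017.39

This is an ordinary annuity: 21 payments of CHF 95,250.00 at the end of each year.
Periodic rate r = 0.111 per year.
PV = PMT × [(1 − (1+r)^−n)/r] = 95,250 × [1 − (1+r)^−21] / r = CHF 764,017.39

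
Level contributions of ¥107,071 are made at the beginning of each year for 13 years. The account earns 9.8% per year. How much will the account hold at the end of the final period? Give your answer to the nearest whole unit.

¥2,844,995

This is an annuity due: 13 deposits of ¥107,071 at the beginning of each year.
Periodic rate r = 0.098 per year.
FV = PMT × [((1+r)^n − 1)/r] × (1+r) = 107,071 × [(1+r)^13 − 1] / r × (1+r) = ¥2,844,995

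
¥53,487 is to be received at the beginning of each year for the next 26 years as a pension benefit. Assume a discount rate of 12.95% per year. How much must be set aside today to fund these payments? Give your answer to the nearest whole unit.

¥446,843

This is an annuity due: 26 payments of ¥53,487 at the beginning of each year.
Periodic rate r = 0.1295 per year.
PV = PMT × [(1 − (1+r)^−n)/r] × (1+r) = 53,487 × [1 − (1+r)^−26] / r × (1+r) = ¥446,843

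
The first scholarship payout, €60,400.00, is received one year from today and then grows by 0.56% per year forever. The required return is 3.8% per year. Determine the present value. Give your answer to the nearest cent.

€1,864,197.53

Periodic rate r = 0.038 per year.
Growing perpetuity (Gordon): PV = PMT₁ / (r − g) = 60,400 / (r − 0.0056) = €1,864,197.53.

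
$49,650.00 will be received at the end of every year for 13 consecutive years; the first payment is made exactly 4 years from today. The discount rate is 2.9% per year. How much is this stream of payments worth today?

Ordinary annuity of 13 payments, first payment at period 4.
Periodic rate r = 0.029 per year.
The ordinary-annuity PV formula values the stream one period before the first payment (period 3); discount that back 3 periods:
PV₀ = 49,650 × [1 − (1+r)^−13] / r × (1+r)^−3 = $487,742.34

$487,742.34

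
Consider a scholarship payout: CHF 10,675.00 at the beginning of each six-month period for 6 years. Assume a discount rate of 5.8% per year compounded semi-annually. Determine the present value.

CHF 109,996.09

This is an annuity due: 12 payments of CHF 10,675.00 at the beginning of each six-month period.
Periodic rate r = 0.058/2 per half-year; n is counted in half-years.
PV = PMT × [(1 − (1+r)^−n)/r] × (1+r) = 10,675 × [1 − (1+r)^−12] / r × (1+r) = CHF 109,996.09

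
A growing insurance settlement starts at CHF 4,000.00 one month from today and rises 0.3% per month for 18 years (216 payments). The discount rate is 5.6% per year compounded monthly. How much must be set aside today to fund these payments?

Periodic rate r = 0.056/12 per month; n is counted in months.
Growing ordinary annuity: PV = PMT₁ × [1 − ((1+g)/(1+r))^n] / (r − g) = 4,000 × [1 − ((1+0.003)/(1+r))^216] / (r − 0.003) = CHF 723,273.49.

CHF 723,273.49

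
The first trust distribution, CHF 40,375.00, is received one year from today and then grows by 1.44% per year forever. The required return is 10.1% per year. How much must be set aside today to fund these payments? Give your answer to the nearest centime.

CHF 466,224.02

Periodic rate r = 0.101 per year.
Growing perpetuity (Gordon): PV = PMT₁ / (r − g) = 40,375 / (r − 0.0144) = CHF 466,224.02.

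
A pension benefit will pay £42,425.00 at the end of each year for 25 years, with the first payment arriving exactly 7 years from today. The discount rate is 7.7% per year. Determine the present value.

£297,786.31

Ordinary annuity of 25 payments, first payment at period 7.
Periodic rate r = 0.077 per year.
The ordinary-annuity PV formula values the stream one period before the first payment (period 6); discount that back 6 periods:
PV₀ = 42,425 × [1 − (1+r)^−25] / r × (1+r)^−6 = £297,786.31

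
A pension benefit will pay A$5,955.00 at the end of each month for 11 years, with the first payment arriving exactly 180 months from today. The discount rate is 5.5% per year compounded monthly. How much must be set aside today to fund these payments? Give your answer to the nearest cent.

Ordinary annuity of 132 payments, first payment at period 180.
Periodic rate r = 0.055/12 per month; n is counted in months.
The ordinary-annuity PV formula values the stream one period before the first payment (period 179); discount that back 179 periods:
PV₀ = 5,955 × [1 − (1+r)^−132] / r × (1+r)^−179 = A$259,700.82

A$259,700.82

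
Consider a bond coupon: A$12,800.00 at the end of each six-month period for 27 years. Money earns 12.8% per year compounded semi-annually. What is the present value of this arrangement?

This is an ordinary annuity: 54 payments of A$12,800.00 at the end of each six-month period.
Periodic rate r = 0.128/2 per half-year; n is counted in half-years.
PV = PMT × [(1 − (1+r)^−n)/r] = 12,800 × [1 − (1+r)^−54] / r = A$192,982.51

A$192,982.51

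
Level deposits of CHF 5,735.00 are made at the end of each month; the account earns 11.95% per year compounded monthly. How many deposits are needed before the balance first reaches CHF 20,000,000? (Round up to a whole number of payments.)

361 payments

Periodic rate r = 0.1195/12 per month; n is counted in months.
Ordinary annuity FV: 20,000,000 = 5,735 × [((1+r)^n − 1)/r].
(1+r)^n = 1 + 20,000,000 × r / 5,735, so n = ln(1 + 20,000,000·r/5,735) / ln(1+r) = 360.88.
Round up to a whole number of payments: n = 361.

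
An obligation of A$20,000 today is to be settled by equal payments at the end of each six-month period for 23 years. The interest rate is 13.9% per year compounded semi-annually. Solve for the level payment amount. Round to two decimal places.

A$1,456.21

Level ordinary annuity; solve PV = PMT × [(1 − (1+r)^−n)/r] for PMT.
Periodic rate r = 0.139/2 per half-year; n is counted in half-years.
With n = 46: PMT = 20,000 / ([(1 − (1+r)^−n)/r]) = A$1,456.21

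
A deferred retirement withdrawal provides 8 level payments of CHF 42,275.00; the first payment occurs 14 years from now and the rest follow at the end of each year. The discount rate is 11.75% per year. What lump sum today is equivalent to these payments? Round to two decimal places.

CHF 49,982.61

Ordinary annuity of 8 payments, first payment at period 14.
Periodic rate r = 0.1175 per year.
The ordinary-annuity PV formula values the stream one period before the first payment (period 13); discount that back 13 periods:
PV₀ = 42,275 × [1 − (1+r)^−8] / r × (1+r)^−13 = CHF 49,982.61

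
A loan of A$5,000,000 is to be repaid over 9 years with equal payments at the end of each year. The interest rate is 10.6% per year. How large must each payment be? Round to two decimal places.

Level ordinary annuity; solve PV = PMT × [(1 − (1+r)^−n)/r] for PMT.
Periodic rate r = 0.106 per year.
With n = 9: PMT = 5,000,000 / ([(1 − (1+r)^−n)/r]) = A$889,015.49

A$889,015.49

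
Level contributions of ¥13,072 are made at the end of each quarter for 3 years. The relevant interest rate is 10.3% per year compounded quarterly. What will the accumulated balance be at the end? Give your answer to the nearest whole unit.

¥181,102

This is an ordinary annuity: 12 deposits of ¥13,072 at the end of each quarter.
Periodic rate r = 0.103/4 per quarter; n is counted in quarters.
FV = PMT × [((1+r)^n − 1)/r] = 13,072 × [(1+r)^12 − 1] / r = ¥181,102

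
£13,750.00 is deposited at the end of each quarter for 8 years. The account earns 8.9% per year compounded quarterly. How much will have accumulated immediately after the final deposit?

This is an ordinary annuity: 32 deposits of £13,750.00 at the end of each quarter.
Periodic rate r = 0.089/4 per quarter; n is counted in quarters.
FV = PMT × [((1+r)^n − 1)/r] = 13,750 × [(1+r)^32 − 1] / r = £631,707.30

£631,707.30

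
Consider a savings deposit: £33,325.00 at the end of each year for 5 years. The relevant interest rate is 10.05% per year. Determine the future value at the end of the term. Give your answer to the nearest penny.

£203,655.07

This is an ordinary annuity: 5 deposits of £33,325.00 at the end of each year.
Periodic rate r = 0.1005 per year.
FV = PMT × [((1+r)^n − 1)/r] = 33,325 × [(1+r)^5 − 1] / r = £203,655.07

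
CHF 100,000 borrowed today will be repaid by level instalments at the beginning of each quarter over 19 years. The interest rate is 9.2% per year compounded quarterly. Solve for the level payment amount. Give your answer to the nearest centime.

Level annuity due; solve PV = PMT × [(1 − (1+r)^−n)/r] × (1+r) for PMT.
Periodic rate r = 0.092/4 per quarter; n is counted in quarters.
With n = 76: PMT = 100,000 / ([(1 − (1+r)^−n)/r] × (1+r)) = CHF 2,733.83

CHF 2,733.83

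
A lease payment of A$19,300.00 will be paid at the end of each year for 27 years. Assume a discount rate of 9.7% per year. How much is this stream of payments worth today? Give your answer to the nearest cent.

A$182,630.78

This is an ordinary annuity: 27 payments of A$19,300.00 at the end of each year.
Periodic rate r = 0.097 per year.
PV = PMT × [(1 − (1+r)^−n)/r] = 19,300 × [1 − (1+r)^−27] / r = A$182,630.78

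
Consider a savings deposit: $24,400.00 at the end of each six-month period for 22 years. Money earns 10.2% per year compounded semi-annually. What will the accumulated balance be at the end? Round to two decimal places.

This is an ordinary annuity: 44 deposits of $24,400.00 at the end of each six-month period.
Periodic rate r = 0.102/2 per half-year; n is counted in half-years.
FV = PMT × [((1+r)^n − 1)/r] = 24,400 × [(1+r)^44 − 1] / r = $3,790,696.42

$3,790,696.42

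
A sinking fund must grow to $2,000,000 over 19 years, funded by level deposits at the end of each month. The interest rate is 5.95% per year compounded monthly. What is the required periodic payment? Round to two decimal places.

Level ordinary annuity; solve FV = PMT × [((1+r)^n − 1)/r] for PMT.
Periodic rate r = 0.0595/12 per month; n is counted in months.
With n = 228: PMT = 2,000,000 / ([((1+r)^n − 1)/r]) = $4,748.08

$4,748.08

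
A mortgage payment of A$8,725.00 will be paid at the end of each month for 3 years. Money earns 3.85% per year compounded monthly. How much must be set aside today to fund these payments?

This is an ordinary annuity: 36 payments of A$8,725.00 at the end of each month.
Periodic rate r = 0.0385/12 per month; n is counted in months.
PV = PMT × [(1 − (1+r)^−n)/r] = 8,725 × [1 − (1+r)^−36] / r = A$296,191.39

A$296,191.39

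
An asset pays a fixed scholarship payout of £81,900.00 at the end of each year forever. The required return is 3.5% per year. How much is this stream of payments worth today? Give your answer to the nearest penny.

£2,340,000.00

Periodic rate r = 0.035 per year.
Level perpetuity: PV = PMT / r = 81,900 / (0.035) = £2,340,000.00.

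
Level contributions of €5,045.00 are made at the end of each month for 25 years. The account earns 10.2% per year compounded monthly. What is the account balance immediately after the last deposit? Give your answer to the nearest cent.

This is an ordinary annuity: 300 deposits of €5,045.00 at the end of each month.
Periodic rate r = 0.102/12 per month; n is counted in months.
FV = PMT × [((1+r)^n − 1)/r] = 5,045 × [(1+r)^300 − 1] / r = €6,926,386.94

€6,926,386.94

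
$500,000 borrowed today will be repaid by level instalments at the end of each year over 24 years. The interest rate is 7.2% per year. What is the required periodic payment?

$44,362.62

Level ordinary annuity; solve PV = PMT × [(1 − (1+r)^−n)/r] for PMT.
Periodic rate r = 0.072 per year.
With n = 24: PMT = 500,000 / ([(1 − (1+r)^−n)/r]) = $44,362.62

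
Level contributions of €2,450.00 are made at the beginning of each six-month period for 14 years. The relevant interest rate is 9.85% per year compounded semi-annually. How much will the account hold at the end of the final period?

€148,366.53

This is an annuity due: 28 deposits of €2,450.00 at the beginning of each six-month period.
Periodic rate r = 0.0985/2 per half-year; n is counted in half-years.
FV = PMT × [((1+r)^n − 1)/r] × (1+r) = 2,450 × [(1+r)^28 − 1] / r × (1+r) = €148,366.53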